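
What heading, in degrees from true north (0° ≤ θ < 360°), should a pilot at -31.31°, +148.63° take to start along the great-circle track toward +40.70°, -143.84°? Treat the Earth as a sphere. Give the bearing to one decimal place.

44.7°

Δλ = -143.84 − 148.63 = -292.47°; wrapped into (−180°, 180°]: 67.53°.
θ = atan2( sin Δλ · cos φ₂ , cos φ₁ · sin φ₂ − sin φ₁ · cos φ₂ · cos Δλ )
  = atan2(0.70058, 0.70771) = 44.710° → normalised to [0°, 360°): 44.710°.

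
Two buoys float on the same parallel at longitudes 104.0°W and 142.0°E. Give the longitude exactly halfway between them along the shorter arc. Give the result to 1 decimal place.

Signed shortest Δλ from -104.0° to +142.0° is -114.0°.
Midpoint longitude = -104.0° + (-114.0°)/2 = -104.0° − 57.0° = -161.0°.
(The naïve average (-104.0 + +142.0)/2 = 19.0° is on the wrong side of the globe.)

161.0°W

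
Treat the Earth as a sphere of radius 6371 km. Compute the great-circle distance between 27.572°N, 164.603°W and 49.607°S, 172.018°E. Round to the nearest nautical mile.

4799 nmi

Δλ = 172.018 − -164.603 = 336.621°; wrapped into (−180°, 180°]: -23.379°.
Δφ = -49.607 − 27.572 = -77.179°.
a = sin²(Δφ/2) + cos φ₁ · cos φ₂ · sin²(Δλ/2) = 0.412627.
c = 2·atan2(√a, √(1−a)) = 1.39515 rad → d = 6371·c ≈ 8888.50 km ≈ 4799.40 nmi.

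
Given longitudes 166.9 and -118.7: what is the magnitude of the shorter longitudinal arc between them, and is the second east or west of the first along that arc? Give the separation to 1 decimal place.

74.4° east

Raw difference: -118.7 − 166.9 = -285.6°.
Normalise into (−180°, 180°]: -285.6° + 360° = 74.4°.
Positive ⇒ the second point lies to the east; separation 74.4°.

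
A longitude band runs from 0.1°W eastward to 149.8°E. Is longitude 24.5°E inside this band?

Yes

Band width going east from -0.1° to +149.8°: ((149.8 − -0.1) mod 360) = 149.9°.
Offset of +24.5° east of the west edge: ((24.5 − -0.1) mod 360) = 24.6°.
24.6° ≤ 149.9° ⇒ inside.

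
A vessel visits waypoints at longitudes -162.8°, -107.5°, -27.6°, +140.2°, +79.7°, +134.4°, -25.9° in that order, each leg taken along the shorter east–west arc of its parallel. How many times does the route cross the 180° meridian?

Leg 1: -162.8° → -107.5°, shortest Δλ = 55.3° (east) — does not cross 180°.
Leg 2: -107.5° → -27.6°, shortest Δλ = 79.9° (east) — does not cross 180°.
Leg 3: -27.6° → +140.2°, shortest Δλ = 167.8° (east) — does not cross 180°.
Leg 4: +140.2° → +79.7°, shortest Δλ = -60.5° (west) — does not cross 180°.
Leg 5: +79.7° → +134.4°, shortest Δλ = 54.7° (east) — does not cross 180°.
Leg 6: +134.4° → -25.9°, shortest Δλ = -160.3° (west) — does not cross 180°.
Total crossings: 0.

0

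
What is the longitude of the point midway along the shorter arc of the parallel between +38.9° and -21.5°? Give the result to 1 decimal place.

Signed shortest Δλ from +38.9° to -21.5° is -60.4°.
Midpoint longitude = +38.9° + (-60.4°)/2 = +38.9° − 30.2° = +8.7°.

+8.7°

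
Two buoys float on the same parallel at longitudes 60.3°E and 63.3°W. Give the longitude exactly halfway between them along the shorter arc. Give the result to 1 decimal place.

Signed shortest Δλ from +60.3° to -63.3° is -123.6°.
Midpoint longitude = +60.3° + (-123.6°)/2 = +60.3° − 61.8° = -1.5°.

1.5°W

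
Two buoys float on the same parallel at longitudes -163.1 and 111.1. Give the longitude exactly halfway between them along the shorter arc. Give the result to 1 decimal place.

+154.0°

Signed shortest Δλ from -163.1° to +111.1° is -85.8°.
Midpoint longitude = -163.1° + (-85.8°)/2 = -163.1° − 42.9° = -206.0°.
Normalise into (−180°, 180°]: +154.0°.
(The naïve average (-163.1 + +111.1)/2 = -26.0° is on the wrong side of the globe.)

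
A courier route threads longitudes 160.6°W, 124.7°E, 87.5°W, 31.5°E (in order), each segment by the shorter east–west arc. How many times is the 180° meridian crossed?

2

Leg 1: -160.6° → +124.7°, shortest Δλ = -74.7° (west) — crosses 180°.
Leg 2: +124.7° → -87.5°, shortest Δλ = 147.8° (east) — crosses 180°.
Leg 3: -87.5° → +31.5°, shortest Δλ = 119.0° (east) — does not cross 180°.
Total crossings: 2.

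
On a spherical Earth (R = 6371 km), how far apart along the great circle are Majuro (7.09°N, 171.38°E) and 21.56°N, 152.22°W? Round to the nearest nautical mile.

Δλ = -152.22 − 171.38 = -323.60°; wrapped into (−180°, 180°]: 36.40°.
Δφ = 21.56 − 7.09 = 14.47°.
a = sin²(Δφ/2) + cos φ₁ · cos φ₂ · sin²(Δλ/2) = 0.105895.
c = 2·atan2(√a, √(1−a)) = 0.66290 rad → d = 6371·c ≈ 4223.34 km ≈ 2280.42 nmi.

2280 nmi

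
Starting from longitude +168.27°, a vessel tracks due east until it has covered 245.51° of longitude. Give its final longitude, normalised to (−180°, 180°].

Start at +168.27°; shift +245.51° → +413.78°.
+413.78° lies outside (−180°, 180°]; subtract 360° → +53.78°.

+53.78°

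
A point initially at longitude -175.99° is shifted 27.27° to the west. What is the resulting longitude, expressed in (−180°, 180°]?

+156.74°

Start at -175.99°; shift −27.27° → -203.26°.
-203.26° lies outside (−180°, 180°]; add 360° → +156.74°.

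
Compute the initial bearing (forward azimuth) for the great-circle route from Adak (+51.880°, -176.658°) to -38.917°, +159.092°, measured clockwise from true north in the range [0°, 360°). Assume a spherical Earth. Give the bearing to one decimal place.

Δλ = 159.092 − -176.658 = 335.750°; wrapped into (−180°, 180°]: -24.250°.
θ = atan2( sin Δλ · cos φ₂ , cos φ₁ · sin φ₂ − sin φ₁ · cos φ₂ · cos Δλ )
  = atan2(-0.31956, -0.94589) = -161.333° → normalised to [0°, 360°): 198.667°.

198.7°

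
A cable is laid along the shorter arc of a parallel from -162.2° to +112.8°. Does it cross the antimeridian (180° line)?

Yes

Naïve |112.8 − -162.2| = 275.0° > 180°, so the shorter arc goes the other way round — across 180°.
Signed shortest Δλ = ((112.8 − -162.2 + 180) mod 360) − 180 = -85.0°.
Going west by 85.0° from -162.2° passes through 180° before reaching +112.8°.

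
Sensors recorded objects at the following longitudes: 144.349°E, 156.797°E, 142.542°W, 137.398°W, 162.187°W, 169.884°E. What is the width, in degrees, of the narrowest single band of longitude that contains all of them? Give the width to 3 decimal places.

78.253°

Sort the longitudes: -162.187°, -142.542°, -137.398°, +144.349°, +156.797°, +169.884°.
Eastward gaps between consecutive values (wrapping around): 19.645°, 5.144°, 281.747°, 12.448°, 13.087°, 27.929°.
Largest gap = 281.747° ⇒ minimal covering band is its complement: 360° − 281.747° = 78.253°.
Band runs from +144.349° eastward to -137.398°, crossing the antimeridian.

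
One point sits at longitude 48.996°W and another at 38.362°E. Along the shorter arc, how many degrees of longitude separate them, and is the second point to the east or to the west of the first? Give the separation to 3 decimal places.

Raw difference: 38.362 − -48.996 = 87.358°.
Normalise into (−180°, 180°]: 87.358° stays 87.358°.
Positive ⇒ the second point lies to the east; separation 87.358°.

87.358° east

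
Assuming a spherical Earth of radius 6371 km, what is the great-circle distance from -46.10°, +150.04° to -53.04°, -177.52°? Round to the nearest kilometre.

Δλ = -177.52 − 150.04 = -327.56°; wrapped into (−180°, 180°]: 32.44°.
Δφ = -53.04 − -46.10 = -6.94°.
a = sin²(Δφ/2) + cos φ₁ · cos φ₂ · sin²(Δλ/2) = 0.036192.
c = 2·atan2(√a, √(1−a)) = 0.38282 rad → d = 6371·c ≈ 2438.94 km.

2439 km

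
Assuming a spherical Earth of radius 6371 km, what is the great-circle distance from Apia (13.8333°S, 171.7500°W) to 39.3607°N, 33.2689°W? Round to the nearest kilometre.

15071 km

Δλ = -33.2689 − -171.7500 = 138.4811°.
Δφ = 39.3607 − -13.8333 = 53.1940°.
a = sin²(Δφ/2) + cos φ₁ · cos φ₂ · sin²(Δλ/2) = 0.856873.
c = 2·atan2(√a, √(1−a)) = 2.36563 rad → d = 6371·c ≈ 15071.41 km.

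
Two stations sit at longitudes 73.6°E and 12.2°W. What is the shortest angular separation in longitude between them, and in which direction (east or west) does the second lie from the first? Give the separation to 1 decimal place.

85.8° west

Raw difference: -12.2 − 73.6 = -85.8°.
Normalise into (−180°, 180°]: -85.8° stays -85.8°.
Negative ⇒ the second point lies to the west; separation 85.8°.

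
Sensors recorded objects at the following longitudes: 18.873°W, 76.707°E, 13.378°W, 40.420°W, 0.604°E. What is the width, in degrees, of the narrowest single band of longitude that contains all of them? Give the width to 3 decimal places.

Sort the longitudes: -40.420°, -18.873°, -13.378°, +0.604°, +76.707°.
Eastward gaps between consecutive values (wrapping around): 21.547°, 5.495°, 13.982°, 76.103°, 242.873°.
Largest gap = 242.873° ⇒ minimal covering band is its complement: 360° − 242.873° = 117.127°.
Band runs from -40.420° eastward to +76.707°.

117.127°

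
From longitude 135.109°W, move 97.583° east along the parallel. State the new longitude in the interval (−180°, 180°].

37.526°W

Start at -135.109°; shift +97.583° → -37.526°.
-37.526° already lies in (−180°, 180°].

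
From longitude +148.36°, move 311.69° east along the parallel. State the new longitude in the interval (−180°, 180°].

+100.05°

Start at +148.36°; shift +311.69° → +460.05°.
+460.05° lies outside (−180°, 180°]; subtract 360° → +100.05°.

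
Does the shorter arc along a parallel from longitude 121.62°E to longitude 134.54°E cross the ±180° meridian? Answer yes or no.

No

Signed shortest Δλ = ((134.54 − 121.62 + 180) mod 360) − 180 = 12.92°.
Going east by 12.92° from +121.62° reaches +134.54° without touching 180°.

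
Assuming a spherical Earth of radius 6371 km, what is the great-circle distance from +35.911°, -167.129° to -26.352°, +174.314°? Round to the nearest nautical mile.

3883 nmi

Δλ = 174.314 − -167.129 = 341.443°; wrapped into (−180°, 180°]: -18.557°.
Δφ = -26.352 − 35.911 = -62.263°.
a = sin²(Δφ/2) + cos φ₁ · cos φ₂ · sin²(Δλ/2) = 0.286160.
c = 2·atan2(√a, √(1−a)) = 1.12887 rad → d = 6371·c ≈ 7192.05 km ≈ 3883.39 nmi.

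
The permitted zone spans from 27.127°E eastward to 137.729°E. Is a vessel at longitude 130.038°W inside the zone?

No

Band width going east from +27.127° to +137.729°: ((137.729 − 27.127) mod 360) = 110.602°.
Offset of -130.038° east of the west edge: ((-130.038 − 27.127) mod 360) = 202.835°.
202.835° > 110.602° ⇒ outside.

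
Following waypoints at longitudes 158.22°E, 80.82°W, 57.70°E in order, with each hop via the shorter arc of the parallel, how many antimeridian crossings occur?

1

Leg 1: +158.22° → -80.82°, shortest Δλ = 120.96° (east) — crosses 180°.
Leg 2: -80.82° → +57.70°, shortest Δλ = 138.52° (east) — does not cross 180°.
Total crossings: 1.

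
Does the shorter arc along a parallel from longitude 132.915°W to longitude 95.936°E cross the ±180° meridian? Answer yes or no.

Naïve |95.936 − -132.915| = 228.851° > 180°, so the shorter arc goes the other way round — across 180°.
Signed shortest Δλ = ((95.936 − -132.915 + 180) mod 360) − 180 = -131.149°.
Going west by 131.149° from -132.915° passes through 180° before reaching +95.936°.

Yes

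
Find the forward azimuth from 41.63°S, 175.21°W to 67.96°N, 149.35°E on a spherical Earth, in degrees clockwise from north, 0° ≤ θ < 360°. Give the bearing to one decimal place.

346.3°

Δλ = 149.35 − -175.21 = 324.56°; wrapped into (−180°, 180°]: -35.44°.
θ = atan2( sin Δλ · cos φ₂ , cos φ₁ · sin φ₂ − sin φ₁ · cos φ₂ · cos Δλ )
  = atan2(-0.21759, 0.89593) = -13.651° → normalised to [0°, 360°): 346.349°.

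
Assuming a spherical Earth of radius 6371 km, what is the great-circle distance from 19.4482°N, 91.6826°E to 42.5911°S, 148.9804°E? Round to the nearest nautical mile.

4887 nmi

Δλ = 148.9804 − 91.6826 = 57.2978°.
Δφ = -42.5911 − 19.4482 = -62.0393°.
a = sin²(Δφ/2) + cos φ₁ · cos φ₂ · sin²(Δλ/2) = 0.425138.
c = 2·atan2(√a, √(1−a)) = 1.42051 rad → d = 6371·c ≈ 9050.05 km ≈ 4886.63 nmi.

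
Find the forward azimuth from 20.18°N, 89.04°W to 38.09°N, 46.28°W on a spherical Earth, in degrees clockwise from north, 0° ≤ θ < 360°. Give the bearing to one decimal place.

Δλ = -46.28 − -89.04 = 42.76°.
θ = atan2( sin Δλ · cos φ₂ , cos φ₁ · sin φ₂ − sin φ₁ · cos φ₂ · cos Δλ )
  = atan2(0.53435, 0.37969) = 54.604° → normalised to [0°, 360°): 54.604°.

54.6°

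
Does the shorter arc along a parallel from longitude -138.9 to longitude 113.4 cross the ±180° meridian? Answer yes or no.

Yes

Naïve |113.4 − -138.9| = 252.3° > 180°, so the shorter arc goes the other way round — across 180°.
Signed shortest Δλ = ((113.4 − -138.9 + 180) mod 360) − 180 = -107.7°.
Going west by 107.7° from -138.9° passes through 180° before reaching +113.4°.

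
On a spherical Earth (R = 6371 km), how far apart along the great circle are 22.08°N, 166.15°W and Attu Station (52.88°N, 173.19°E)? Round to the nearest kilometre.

3849 km

Δλ = 173.19 − -166.15 = 339.34°; wrapped into (−180°, 180°]: -20.66°.
Δφ = 52.88 − 22.08 = 30.80°.
a = sin²(Δφ/2) + cos φ₁ · cos φ₂ · sin²(Δλ/2) = 0.088502.
c = 2·atan2(√a, √(1−a)) = 0.60413 rad → d = 6371·c ≈ 3848.92 km.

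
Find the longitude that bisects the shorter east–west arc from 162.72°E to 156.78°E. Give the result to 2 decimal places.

Signed shortest Δλ from +162.72° to +156.78° is -5.94°.
Midpoint longitude = +162.72° + (-5.94°)/2 = +162.72° − 2.97° = +159.75°.

159.75°E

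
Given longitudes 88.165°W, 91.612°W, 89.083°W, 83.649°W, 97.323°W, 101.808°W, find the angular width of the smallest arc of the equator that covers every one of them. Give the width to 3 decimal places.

Sort the longitudes: -101.808°, -97.323°, -91.612°, -89.083°, -88.165°, -83.649°.
Eastward gaps between consecutive values (wrapping around): 4.485°, 5.711°, 2.529°, 0.918°, 4.516°, 341.841°.
Largest gap = 341.841° ⇒ minimal covering band is its complement: 360° − 341.841° = 18.159°.
Band runs from -101.808° eastward to -83.649°.

18.159°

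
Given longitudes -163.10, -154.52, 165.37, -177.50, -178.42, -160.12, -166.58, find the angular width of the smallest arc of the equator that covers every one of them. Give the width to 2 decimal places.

Sort the longitudes: -178.42°, -177.50°, -166.58°, -163.10°, -160.12°, -154.52°, +165.37°.
Eastward gaps between consecutive values (wrapping around): 0.92°, 10.92°, 3.48°, 2.98°, 5.60°, 319.89°, 16.21°.
Largest gap = 319.89° ⇒ minimal covering band is its complement: 360° − 319.89° = 40.11°.
Band runs from +165.37° eastward to -154.52°, crossing the antimeridian.

40.11°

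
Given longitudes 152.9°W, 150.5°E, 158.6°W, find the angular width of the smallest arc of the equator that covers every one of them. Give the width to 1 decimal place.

Sort the longitudes: -158.6°, -152.9°, +150.5°.
Eastward gaps between consecutive values (wrapping around): 5.7°, 303.4°, 50.9°.
Largest gap = 303.4° ⇒ minimal covering band is its complement: 360° − 303.4° = 56.6°.
Band runs from +150.5° eastward to -152.9°, crossing the antimeridian.

56.6°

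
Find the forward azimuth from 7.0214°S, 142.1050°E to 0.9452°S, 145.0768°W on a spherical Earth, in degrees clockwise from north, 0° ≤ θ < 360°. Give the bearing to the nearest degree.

89°

Δλ = -145.0768 − 142.1050 = -287.1818°; wrapped into (−180°, 180°]: 72.8182°.
θ = atan2( sin Δλ · cos φ₂ , cos φ₁ · sin φ₂ − sin φ₁ · cos φ₂ · cos Δλ )
  = atan2(0.95524, 0.01973) = 88.817° → normalised to [0°, 360°): 88.817°.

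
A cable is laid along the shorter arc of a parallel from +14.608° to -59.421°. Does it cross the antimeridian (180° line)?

Signed shortest Δλ = ((-59.421 − 14.608 + 180) mod 360) − 180 = -74.029°.
Going west by 74.029° from +14.608° reaches -59.421° without touching 180°.

No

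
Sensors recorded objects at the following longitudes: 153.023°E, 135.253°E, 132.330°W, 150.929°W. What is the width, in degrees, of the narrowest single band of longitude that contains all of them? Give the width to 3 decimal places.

Sort the longitudes: -150.929°, -132.330°, +135.253°, +153.023°.
Eastward gaps between consecutive values (wrapping around): 18.599°, 267.583°, 17.770°, 56.048°.
Largest gap = 267.583° ⇒ minimal covering band is its complement: 360° − 267.583° = 92.417°.
Band runs from +135.253° eastward to -132.330°, crossing the antimeridian.

92.417°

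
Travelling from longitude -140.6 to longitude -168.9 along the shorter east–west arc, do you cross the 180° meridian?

Signed shortest Δλ = ((-168.9 − -140.6 + 180) mod 360) − 180 = -28.3°.
Going west by 28.3° from -140.6° reaches -168.9° without touching 180°.

No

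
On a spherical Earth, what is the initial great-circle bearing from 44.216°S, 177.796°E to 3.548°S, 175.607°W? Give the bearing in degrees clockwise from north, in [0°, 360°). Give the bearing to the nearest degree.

10°

Δλ = -175.607 − 177.796 = -353.403°; wrapped into (−180°, 180°]: 6.597°.
θ = atan2( sin Δλ · cos φ₂ , cos φ₁ · sin φ₂ − sin φ₁ · cos φ₂ · cos Δλ )
  = atan2(0.11466, 0.64707) = 10.049° → normalised to [0°, 360°): 10.049°.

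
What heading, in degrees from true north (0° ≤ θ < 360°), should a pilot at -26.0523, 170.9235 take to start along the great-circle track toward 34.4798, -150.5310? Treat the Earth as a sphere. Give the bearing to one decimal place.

33.0°

Δλ = -150.5310 − 170.9235 = -321.4545°; wrapped into (−180°, 180°]: 38.5455°.
θ = atan2( sin Δλ · cos φ₂ , cos φ₁ · sin φ₂ − sin φ₁ · cos φ₂ · cos Δλ )
  = atan2(0.51367, 0.79175) = 32.975° → normalised to [0°, 360°): 32.975°.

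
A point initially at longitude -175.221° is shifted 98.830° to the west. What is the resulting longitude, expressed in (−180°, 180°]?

+85.949°

Start at -175.221°; shift −98.830° → -274.051°.
-274.051° lies outside (−180°, 180°]; add 360° → +85.949°.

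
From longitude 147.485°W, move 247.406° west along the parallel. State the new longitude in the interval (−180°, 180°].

Start at -147.485°; shift −247.406° → -394.891°.
-394.891° lies outside (−180°, 180°]; add 360° → -34.891°.

34.891°W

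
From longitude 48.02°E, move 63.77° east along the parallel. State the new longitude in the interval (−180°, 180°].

111.79°E

Start at +48.02°; shift +63.77° → +111.79°.
+111.79° already lies in (−180°, 180°].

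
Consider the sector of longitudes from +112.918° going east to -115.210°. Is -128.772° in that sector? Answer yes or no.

Band width going east from +112.918° to -115.210°: ((-115.210 − 112.918) mod 360) = 131.872°.
Offset of -128.772° east of the west edge: ((-128.772 − 112.918) mod 360) = 118.310°.
118.310° ≤ 131.872° ⇒ inside.

Yes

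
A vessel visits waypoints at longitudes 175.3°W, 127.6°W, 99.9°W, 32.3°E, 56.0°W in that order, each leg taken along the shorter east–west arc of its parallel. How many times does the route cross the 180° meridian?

Leg 1: -175.3° → -127.6°, shortest Δλ = 47.7° (east) — does not cross 180°.
Leg 2: -127.6° → -99.9°, shortest Δλ = 27.7° (east) — does not cross 180°.
Leg 3: -99.9° → +32.3°, shortest Δλ = 132.2° (east) — does not cross 180°.
Leg 4: +32.3° → -56.0°, shortest Δλ = -88.3° (west) — does not cross 180°.
Total crossings: 0.

0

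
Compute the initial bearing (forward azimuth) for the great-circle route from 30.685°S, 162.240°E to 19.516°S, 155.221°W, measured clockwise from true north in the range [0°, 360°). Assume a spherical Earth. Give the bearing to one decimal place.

Δλ = -155.221 − 162.240 = -317.461°; wrapped into (−180°, 180°]: 42.539°.
θ = atan2( sin Δλ · cos φ₂ , cos φ₁ · sin φ₂ − sin φ₁ · cos φ₂ · cos Δλ )
  = atan2(0.63725, 0.06711) = 83.988° → normalised to [0°, 360°): 83.988°.

84.0°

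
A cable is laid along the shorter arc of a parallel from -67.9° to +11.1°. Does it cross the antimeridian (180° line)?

No

Signed shortest Δλ = ((11.1 − -67.9 + 180) mod 360) − 180 = 79.0°.
Going east by 79.0° from -67.9° reaches +11.1° without touching 180°.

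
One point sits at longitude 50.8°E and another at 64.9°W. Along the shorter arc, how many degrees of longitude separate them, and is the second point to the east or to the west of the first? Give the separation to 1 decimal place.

115.7° west

Raw difference: -64.9 − 50.8 = -115.7°.
Normalise into (−180°, 180°]: -115.7° stays -115.7°.
Negative ⇒ the second point lies to the west; separation 115.7°.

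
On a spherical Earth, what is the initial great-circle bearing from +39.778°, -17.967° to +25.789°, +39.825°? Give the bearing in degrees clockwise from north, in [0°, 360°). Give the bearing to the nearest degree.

88°

Δλ = 39.825 − -17.967 = 57.792°.
θ = atan2( sin Δλ · cos φ₂ , cos φ₁ · sin φ₂ − sin φ₁ · cos φ₂ · cos Δλ )
  = atan2(0.76185, 0.02730) = 87.948° → normalised to [0°, 360°): 87.948°.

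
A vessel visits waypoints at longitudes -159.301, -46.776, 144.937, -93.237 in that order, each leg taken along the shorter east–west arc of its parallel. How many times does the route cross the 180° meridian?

2

Leg 1: -159.301° → -46.776°, shortest Δλ = 112.525° (east) — does not cross 180°.
Leg 2: -46.776° → +144.937°, shortest Δλ = -168.287° (west) — crosses 180°.
Leg 3: +144.937° → -93.237°, shortest Δλ = 121.826° (east) — crosses 180°.
Total crossings: 2.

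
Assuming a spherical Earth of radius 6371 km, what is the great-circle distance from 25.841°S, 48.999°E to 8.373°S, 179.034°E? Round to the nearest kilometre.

Δλ = 179.034 − 48.999 = 130.035°.
Δφ = -8.373 − -25.841 = 17.468°.
a = sin²(Δφ/2) + cos φ₁ · cos φ₂ · sin²(Δλ/2) = 0.754646.
c = 2·atan2(√a, √(1−a)) = 2.10516 rad → d = 6371·c ≈ 13411.97 km.

13412 km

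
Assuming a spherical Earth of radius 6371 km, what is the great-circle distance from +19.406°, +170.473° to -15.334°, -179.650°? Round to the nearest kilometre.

4011 km

Δλ = -179.650 − 170.473 = -350.123°; wrapped into (−180°, 180°]: 9.877°.
Δφ = -15.334 − 19.406 = -34.740°.
a = sin²(Δφ/2) + cos φ₁ · cos φ₂ · sin²(Δλ/2) = 0.095868.
c = 2·atan2(√a, √(1−a)) = 0.62960 rad → d = 6371·c ≈ 4011.17 km.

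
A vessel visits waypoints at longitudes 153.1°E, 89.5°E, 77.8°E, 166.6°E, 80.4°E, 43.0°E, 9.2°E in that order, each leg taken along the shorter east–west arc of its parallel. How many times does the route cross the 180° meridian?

0

Leg 1: +153.1° → +89.5°, shortest Δλ = -63.6° (west) — does not cross 180°.
Leg 2: +89.5° → +77.8°, shortest Δλ = -11.7° (west) — does not cross 180°.
Leg 3: +77.8° → +166.6°, shortest Δλ = 88.8° (east) — does not cross 180°.
Leg 4: +166.6° → +80.4°, shortest Δλ = -86.2° (west) — does not cross 180°.
Leg 5: +80.4° → +43.0°, shortest Δλ = -37.4° (west) — does not cross 180°.
Leg 6: +43.0° → +9.2°, shortest Δλ = -33.8° (west) — does not cross 180°.
Total crossings: 0.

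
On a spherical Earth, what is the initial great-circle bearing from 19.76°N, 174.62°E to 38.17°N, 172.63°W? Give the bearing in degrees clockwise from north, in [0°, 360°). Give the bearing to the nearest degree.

28°

Δλ = -172.63 − 174.62 = -347.25°; wrapped into (−180°, 180°]: 12.75°.
θ = atan2( sin Δλ · cos φ₂ , cos φ₁ · sin φ₂ − sin φ₁ · cos φ₂ · cos Δλ )
  = atan2(0.17351, 0.32237) = 28.290° → normalised to [0°, 360°): 28.290°.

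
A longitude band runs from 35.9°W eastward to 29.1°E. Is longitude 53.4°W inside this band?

Band width going east from -35.9° to +29.1°: ((29.1 − -35.9) mod 360) = 65.0°.
Offset of -53.4° east of the west edge: ((-53.4 − -35.9) mod 360) = 342.5°.
342.5° > 65.0° ⇒ outside.

No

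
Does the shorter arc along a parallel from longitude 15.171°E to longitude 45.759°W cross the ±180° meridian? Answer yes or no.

Signed shortest Δλ = ((-45.759 − 15.171 + 180) mod 360) − 180 = -60.93°.
Going west by 60.93° from +15.171° reaches -45.759° without touching 180°.

No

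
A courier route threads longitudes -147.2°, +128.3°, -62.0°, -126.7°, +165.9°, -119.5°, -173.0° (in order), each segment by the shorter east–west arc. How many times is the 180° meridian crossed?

Leg 1: -147.2° → +128.3°, shortest Δλ = -84.5° (west) — crosses 180°.
Leg 2: +128.3° → -62.0°, shortest Δλ = 169.7° (east) — crosses 180°.
Leg 3: -62.0° → -126.7°, shortest Δλ = -64.7° (west) — does not cross 180°.
Leg 4: -126.7° → +165.9°, shortest Δλ = -67.4° (west) — crosses 180°.
Leg 5: +165.9° → -119.5°, shortest Δλ = 74.6° (east) — crosses 180°.
Leg 6: -119.5° → -173.0°, shortest Δλ = -53.5° (west) — does not cross 180°.
Total crossings: 4.

4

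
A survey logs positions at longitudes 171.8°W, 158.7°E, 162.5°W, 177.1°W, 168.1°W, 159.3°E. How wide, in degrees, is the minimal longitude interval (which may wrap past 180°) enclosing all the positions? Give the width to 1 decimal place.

Sort the longitudes: -177.1°, -171.8°, -168.1°, -162.5°, +158.7°, +159.3°.
Eastward gaps between consecutive values (wrapping around): 5.3°, 3.7°, 5.6°, 321.2°, 0.6°, 23.6°.
Largest gap = 321.2° ⇒ minimal covering band is its complement: 360° − 321.2° = 38.8°.
Band runs from +158.7° eastward to -162.5°, crossing the antimeridian.

38.8°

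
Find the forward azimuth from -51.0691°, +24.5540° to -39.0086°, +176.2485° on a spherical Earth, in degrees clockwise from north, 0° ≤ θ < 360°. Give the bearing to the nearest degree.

158°

Δλ = 176.2485 − 24.5540 = 151.6945°.
θ = atan2( sin Δλ · cos φ₂ , cos φ₁ · sin φ₂ − sin φ₁ · cos φ₂ · cos Δλ )
  = atan2(0.36846, -0.92772) = 158.339° → normalised to [0°, 360°): 158.339°.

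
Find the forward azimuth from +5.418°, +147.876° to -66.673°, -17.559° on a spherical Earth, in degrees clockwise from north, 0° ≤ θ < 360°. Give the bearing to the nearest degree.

Δλ = -17.559 − 147.876 = -165.435°.
θ = atan2( sin Δλ · cos φ₂ , cos φ₁ · sin φ₂ − sin φ₁ · cos φ₂ · cos Δλ )
  = atan2(-0.09958, -0.87797) = -173.529° → normalised to [0°, 360°): 186.471°.

186°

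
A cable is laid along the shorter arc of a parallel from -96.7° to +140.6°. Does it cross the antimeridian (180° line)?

Yes

Naïve |140.6 − -96.7| = 237.3° > 180°, so the shorter arc goes the other way round — across 180°.
Signed shortest Δλ = ((140.6 − -96.7 + 180) mod 360) − 180 = -122.7°.
Going west by 122.7° from -96.7° passes through 180° before reaching +140.6°.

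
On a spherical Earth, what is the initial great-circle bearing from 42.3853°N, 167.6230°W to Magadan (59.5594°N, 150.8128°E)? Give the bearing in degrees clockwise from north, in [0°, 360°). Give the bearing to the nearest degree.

319°

Δλ = 150.8128 − -167.6230 = 318.4358°; wrapped into (−180°, 180°]: -41.5642°.
θ = atan2( sin Δλ · cos φ₂ , cos φ₁ · sin φ₂ − sin φ₁ · cos φ₂ · cos Δλ )
  = atan2(-0.33614, 0.38127) = -41.400° → normalised to [0°, 360°): 318.600°.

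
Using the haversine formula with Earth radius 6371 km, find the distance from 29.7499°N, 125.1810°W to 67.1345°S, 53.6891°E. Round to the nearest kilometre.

Δλ = 53.6891 − -125.1810 = 178.8701°.
Δφ = -67.1345 − 29.7499 = -96.8844°.
a = sin²(Δφ/2) + cos φ₁ · cos φ₂ · sin²(Δλ/2) = 0.897256.
c = 2·atan2(√a, √(1−a)) = 2.48900 rad → d = 6371·c ≈ 15857.42 km.

15857 km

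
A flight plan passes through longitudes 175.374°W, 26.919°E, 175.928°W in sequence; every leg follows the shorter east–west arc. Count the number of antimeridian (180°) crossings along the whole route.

Leg 1: -175.374° → +26.919°, shortest Δλ = -157.707° (west) — crosses 180°.
Leg 2: +26.919° → -175.928°, shortest Δλ = 157.153° (east) — crosses 180°.
Total crossings: 2.

2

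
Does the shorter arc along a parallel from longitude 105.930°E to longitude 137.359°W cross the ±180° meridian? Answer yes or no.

Yes

Naïve |-137.359 − 105.930| = 243.289° > 180°, so the shorter arc goes the other way round — across 180°.
Signed shortest Δλ = ((-137.359 − 105.930 + 180) mod 360) − 180 = 116.711°.
Going east by 116.711° from +105.930° passes through 180° before reaching -137.359°.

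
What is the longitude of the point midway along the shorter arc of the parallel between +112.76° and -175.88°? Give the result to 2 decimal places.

Signed shortest Δλ from +112.76° to -175.88° is +71.36°.
Midpoint longitude = +112.76° + (+71.36°)/2 = +112.76° + 35.68° = +148.44°.
(The naïve average (+112.76 + -175.88)/2 = -31.56° is on the wrong side of the globe.)

+148.44°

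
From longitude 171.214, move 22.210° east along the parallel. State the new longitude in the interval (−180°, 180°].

Start at +171.214°; shift +22.210° → +193.424°.
+193.424° lies outside (−180°, 180°]; subtract 360° → -166.576°.

-166.576°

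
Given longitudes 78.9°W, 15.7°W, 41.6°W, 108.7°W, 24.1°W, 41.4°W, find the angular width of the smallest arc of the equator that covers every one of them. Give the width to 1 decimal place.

93.0°

Sort the longitudes: -108.7°, -78.9°, -41.6°, -41.4°, -24.1°, -15.7°.
Eastward gaps between consecutive values (wrapping around): 29.8°, 37.3°, 0.2°, 17.3°, 8.4°, 267.0°.
Largest gap = 267.0° ⇒ minimal covering band is its complement: 360° − 267.0° = 93.0°.
Band runs from -108.7° eastward to -15.7°.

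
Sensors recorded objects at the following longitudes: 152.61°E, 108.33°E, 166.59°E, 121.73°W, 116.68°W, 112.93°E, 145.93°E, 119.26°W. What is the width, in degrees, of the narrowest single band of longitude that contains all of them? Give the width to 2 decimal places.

Sort the longitudes: -121.73°, -119.26°, -116.68°, +108.33°, +112.93°, +145.93°, +152.61°, +166.59°.
Eastward gaps between consecutive values (wrapping around): 2.47°, 2.58°, 225.01°, 4.60°, 33.00°, 6.68°, 13.98°, 71.68°.
Largest gap = 225.01° ⇒ minimal covering band is its complement: 360° − 225.01° = 134.99°.
Band runs from +108.33° eastward to -116.68°, crossing the antimeridian.

134.99°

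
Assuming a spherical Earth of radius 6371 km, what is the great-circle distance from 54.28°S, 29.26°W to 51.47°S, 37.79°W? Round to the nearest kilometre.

Δλ = -37.79 − -29.26 = -8.53°.
Δφ = -51.47 − -54.28 = 2.81°.
a = sin²(Δφ/2) + cos φ₁ · cos φ₂ · sin²(Δλ/2) = 0.002613.
c = 2·atan2(√a, √(1−a)) = 0.10227 rad → d = 6371·c ≈ 651.58 km.

652 km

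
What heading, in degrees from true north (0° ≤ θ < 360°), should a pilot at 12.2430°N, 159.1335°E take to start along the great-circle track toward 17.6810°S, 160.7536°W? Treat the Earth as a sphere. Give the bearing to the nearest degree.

126°

Δλ = -160.7536 − 159.1335 = -319.8871°; wrapped into (−180°, 180°]: 40.1129°.
θ = atan2( sin Δλ · cos φ₂ , cos φ₁ · sin φ₂ − sin φ₁ · cos φ₂ · cos Δλ )
  = atan2(0.61386, -0.45133) = 126.324° → normalised to [0°, 360°): 126.324°.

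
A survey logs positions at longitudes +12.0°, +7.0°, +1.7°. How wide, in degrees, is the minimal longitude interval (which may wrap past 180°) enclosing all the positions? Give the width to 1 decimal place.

Sort the longitudes: +1.7°, +7.0°, +12.0°.
Eastward gaps between consecutive values (wrapping around): 5.3°, 5.0°, 349.7°.
Largest gap = 349.7° ⇒ minimal covering band is its complement: 360° − 349.7° = 10.3°.
Band runs from +1.7° eastward to +12.0°.

10.3°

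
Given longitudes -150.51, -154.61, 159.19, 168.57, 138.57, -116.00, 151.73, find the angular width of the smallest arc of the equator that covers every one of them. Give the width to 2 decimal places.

Sort the longitudes: -154.61°, -150.51°, -116.00°, +138.57°, +151.73°, +159.19°, +168.57°.
Eastward gaps between consecutive values (wrapping around): 4.10°, 34.51°, 254.57°, 13.16°, 7.46°, 9.38°, 36.82°.
Largest gap = 254.57° ⇒ minimal covering band is its complement: 360° − 254.57° = 105.43°.
Band runs from +138.57° eastward to -116.00°, crossing the antimeridian.

105.43°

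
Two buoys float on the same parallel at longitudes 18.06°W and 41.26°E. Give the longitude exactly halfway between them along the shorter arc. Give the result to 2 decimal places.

11.60°E

Signed shortest Δλ from -18.06° to +41.26° is +59.32°.
Midpoint longitude = -18.06° + (+59.32°)/2 = -18.06° + 29.66° = +11.60°.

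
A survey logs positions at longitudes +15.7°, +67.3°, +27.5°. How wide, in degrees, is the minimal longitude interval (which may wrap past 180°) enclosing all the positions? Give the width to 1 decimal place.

Sort the longitudes: +15.7°, +27.5°, +67.3°.
Eastward gaps between consecutive values (wrapping around): 11.8°, 39.8°, 308.4°.
Largest gap = 308.4° ⇒ minimal covering band is its complement: 360° − 308.4° = 51.6°.
Band runs from +15.7° eastward to +67.3°.

51.6°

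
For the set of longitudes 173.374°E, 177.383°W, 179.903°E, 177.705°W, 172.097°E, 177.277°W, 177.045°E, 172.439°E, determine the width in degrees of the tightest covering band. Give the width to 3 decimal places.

Sort the longitudes: -177.705°, -177.383°, -177.277°, +172.097°, +172.439°, +173.374°, +177.045°, +179.903°.
Eastward gaps between consecutive values (wrapping around): 0.322°, 0.106°, 349.374°, 0.342°, 0.935°, 3.671°, 2.858°, 2.392°.
Largest gap = 349.374° ⇒ minimal covering band is its complement: 360° − 349.374° = 10.626°.
Band runs from +172.097° eastward to -177.277°, crossing the antimeridian.

10.626°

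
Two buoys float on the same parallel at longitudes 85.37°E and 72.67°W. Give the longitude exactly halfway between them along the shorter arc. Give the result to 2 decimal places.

6.35°E

Signed shortest Δλ from +85.37° to -72.67° is -158.04°.
Midpoint longitude = +85.37° + (-158.04°)/2 = +85.37° − 79.02° = +6.35°.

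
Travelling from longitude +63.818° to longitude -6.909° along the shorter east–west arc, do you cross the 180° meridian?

Signed shortest Δλ = ((-6.909 − 63.818 + 180) mod 360) − 180 = -70.727°.
Going west by 70.727° from +63.818° reaches -6.909° without touching 180°.

No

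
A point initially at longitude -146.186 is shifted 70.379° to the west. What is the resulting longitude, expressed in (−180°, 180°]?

Start at -146.186°; shift −70.379° → -216.565°.
-216.565° lies outside (−180°, 180°]; add 360° → +143.435°.

+143.435°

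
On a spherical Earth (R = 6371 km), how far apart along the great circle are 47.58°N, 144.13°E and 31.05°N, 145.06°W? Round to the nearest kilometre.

6138 km

Δλ = -145.06 − 144.13 = -289.19°; wrapped into (−180°, 180°]: 70.81°.
Δφ = 31.05 − 47.58 = -16.53°.
a = sin²(Δφ/2) + cos φ₁ · cos φ₂ · sin²(Δλ/2) = 0.214639.
c = 2·atan2(√a, √(1−a)) = 0.96341 rad → d = 6371·c ≈ 6137.89 km.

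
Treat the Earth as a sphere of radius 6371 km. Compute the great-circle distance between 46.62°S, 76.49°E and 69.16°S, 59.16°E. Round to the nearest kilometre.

2685 km

Δλ = 59.16 − 76.49 = -17.33°.
Δφ = -69.16 − -46.62 = -22.54°.
a = sin²(Δφ/2) + cos φ₁ · cos φ₂ · sin²(Δλ/2) = 0.043740.
c = 2·atan2(√a, √(1−a)) = 0.42139 rad → d = 6371·c ≈ 2684.70 km.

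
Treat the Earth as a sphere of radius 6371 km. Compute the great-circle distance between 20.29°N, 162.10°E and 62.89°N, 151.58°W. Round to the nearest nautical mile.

3173 nmi

Δλ = -151.58 − 162.10 = -313.68°; wrapped into (−180°, 180°]: 46.32°.
Δφ = 62.89 − 20.29 = 42.60°.
a = sin²(Δφ/2) + cos φ₁ · cos φ₂ · sin²(Δλ/2) = 0.198068.
c = 2·atan2(√a, √(1−a)) = 0.92246 rad → d = 6371·c ≈ 5876.96 km ≈ 3173.31 nmi.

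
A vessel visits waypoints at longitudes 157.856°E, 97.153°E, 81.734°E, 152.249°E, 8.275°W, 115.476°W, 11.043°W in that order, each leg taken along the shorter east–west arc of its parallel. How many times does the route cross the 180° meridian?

Leg 1: +157.856° → +97.153°, shortest Δλ = -60.703° (west) — does not cross 180°.
Leg 2: +97.153° → +81.734°, shortest Δλ = -15.419° (west) — does not cross 180°.
Leg 3: +81.734° → +152.249°, shortest Δλ = 70.515° (east) — does not cross 180°.
Leg 4: +152.249° → -8.275°, shortest Δλ = -160.524° (west) — does not cross 180°.
Leg 5: -8.275° → -115.476°, shortest Δλ = -107.201° (west) — does not cross 180°.
Leg 6: -115.476° → -11.043°, shortest Δλ = 104.433° (east) — does not cross 180°.
Total crossings: 0.

0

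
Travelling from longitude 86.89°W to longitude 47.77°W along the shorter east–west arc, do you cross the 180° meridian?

Signed shortest Δλ = ((-47.77 − -86.89 + 180) mod 360) − 180 = 39.12°.
Going east by 39.12° from -86.89° reaches -47.77° without touching 180°.

No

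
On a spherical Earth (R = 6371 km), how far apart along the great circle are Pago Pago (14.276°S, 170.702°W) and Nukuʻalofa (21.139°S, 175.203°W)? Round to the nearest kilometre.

900 km

Δλ = -175.203 − -170.702 = -4.501°.
Δφ = -21.139 − -14.276 = -6.863°.
a = sin²(Δφ/2) + cos φ₁ · cos φ₂ · sin²(Δλ/2) = 0.004976.
c = 2·atan2(√a, √(1−a)) = 0.14121 rad → d = 6371·c ≈ 899.62 km.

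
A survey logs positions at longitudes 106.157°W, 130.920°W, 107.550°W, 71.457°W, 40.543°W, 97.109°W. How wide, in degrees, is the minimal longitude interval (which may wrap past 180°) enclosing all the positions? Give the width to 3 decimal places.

Sort the longitudes: -130.920°, -107.550°, -106.157°, -97.109°, -71.457°, -40.543°.
Eastward gaps between consecutive values (wrapping around): 23.370°, 1.393°, 9.048°, 25.652°, 30.914°, 269.623°.
Largest gap = 269.623° ⇒ minimal covering band is its complement: 360° − 269.623° = 90.377°.
Band runs from -130.920° eastward to -40.543°.

90.377°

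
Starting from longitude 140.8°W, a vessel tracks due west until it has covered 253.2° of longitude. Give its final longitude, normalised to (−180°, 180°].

34.0°W

Start at -140.8°; shift −253.2° → -394.0°.
-394.0° lies outside (−180°, 180°]; add 360° → -34.0°.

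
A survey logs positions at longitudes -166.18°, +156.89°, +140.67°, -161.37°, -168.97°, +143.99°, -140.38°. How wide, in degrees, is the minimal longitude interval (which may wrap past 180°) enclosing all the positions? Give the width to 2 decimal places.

78.95°

Sort the longitudes: -168.97°, -166.18°, -161.37°, -140.38°, +140.67°, +143.99°, +156.89°.
Eastward gaps between consecutive values (wrapping around): 2.79°, 4.81°, 20.99°, 281.05°, 3.32°, 12.90°, 34.14°.
Largest gap = 281.05° ⇒ minimal covering band is its complement: 360° − 281.05° = 78.95°.
Band runs from +140.67° eastward to -140.38°, crossing the antimeridian.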